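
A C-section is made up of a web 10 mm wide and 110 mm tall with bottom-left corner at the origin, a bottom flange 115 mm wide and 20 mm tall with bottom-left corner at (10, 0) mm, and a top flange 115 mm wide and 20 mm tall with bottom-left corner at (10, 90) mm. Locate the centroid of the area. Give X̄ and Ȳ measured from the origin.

X̄ = 55.44 mm, Ȳ = 55.00 mm

web: A = 10 × 110 = 1100.00, centroid at (5.00, 55.00).
bottom flange: A = 115 × 20 = 2300.00, centroid at (67.50, 10.00).
top flange: A = 115 × 20 = 2300.00, centroid at (67.50, 100.00).
ΣA = 5700.00 mm², ΣAX̄ = 316000.00 mm³, ΣAȲ = 313500.00 mm³.
X̄ = 316000.00/5700.00 = 55.44 mm; Ȳ = 313500.00/5700.00 = 55.00 mm.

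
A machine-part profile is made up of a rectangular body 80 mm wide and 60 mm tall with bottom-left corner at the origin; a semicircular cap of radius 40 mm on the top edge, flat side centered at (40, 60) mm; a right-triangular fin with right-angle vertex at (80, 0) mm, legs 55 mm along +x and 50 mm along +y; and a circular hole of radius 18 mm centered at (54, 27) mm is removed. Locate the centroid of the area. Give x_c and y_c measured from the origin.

x_c = 48.60 mm, y_c = 43.40 mm

Part | A | x̄ᵢ | ȳᵢ | A·x̄ᵢ | A·ȳᵢ
rectangular body | 4800.00 | 40.00 | 30.00 | 192000.00 | 144000.00
semicircular top | 2513.27 | 40.00 | 76.98 | 100530.96 | 193463.11
triangular fin | 1375.00 | 98.33 | 16.67 | 135208.33 | 22916.67
hole | -1017.88 | 54.00 | 27.00 | -54965.31 | -27482.65
Σ | 7670.40 |  |  | 372773.99 | 332897.13
x_c = 372773.99 / 7670.40 = 48.60 mm
y_c = 332897.13 / 7670.40 = 43.40 mm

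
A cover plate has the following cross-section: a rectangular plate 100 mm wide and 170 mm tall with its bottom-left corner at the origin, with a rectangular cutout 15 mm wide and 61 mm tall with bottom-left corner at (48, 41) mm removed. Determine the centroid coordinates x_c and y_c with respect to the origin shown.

plate: A = 100 × 170 = 17000.00, centroid at (50.00, 85.00).
hole: A = −(15 × 61) = -915.00, centroid at (55.50, 71.50).
ΣA = 16085.00 mm²
ΣAx_c = (17000.00)(50.00) + (-915.00)(55.50) = 799217.50 mm³
ΣAy_c = (17000.00)(85.00) + (-915.00)(71.50) = 1379577.50 mm³
x_c = 799217.50 / 16085.00 = 49.69 mm
y_c = 1379577.50 / 16085.00 = 85.77 mm

x_c = 49.69 mm, y_c = 85.77 mm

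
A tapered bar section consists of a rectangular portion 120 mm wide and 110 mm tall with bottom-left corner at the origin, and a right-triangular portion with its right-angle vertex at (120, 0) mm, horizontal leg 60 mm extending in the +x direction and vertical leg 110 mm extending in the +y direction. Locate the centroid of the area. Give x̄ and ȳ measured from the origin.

x̄ = 76.00 mm, ȳ = 51.33 mm

rectangular portion: A = 120 × 110 = 13200.00, centroid at (60.00, 55.00).
triangular portion: A = ½·60·110 = 3300.00, centroid at (140.00, 36.67).
ΣA = 16500.00 mm², ΣAx̄ = 1254000.00 mm³, ΣAȳ = 847000.00 mm³.
x̄ = 1254000.00/16500.00 = 76.00 mm; ȳ = 847000.00/16500.00 = 51.33 mm.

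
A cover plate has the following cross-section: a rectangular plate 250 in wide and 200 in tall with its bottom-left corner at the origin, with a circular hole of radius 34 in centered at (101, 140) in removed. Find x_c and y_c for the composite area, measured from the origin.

x_c = 126.88 in, y_c = 96.87 in

plate: A = 250 × 200 = 50000.00, centroid at (125.00, 100.00).
hole: A = −π·34² = -3631.68, centroid at (101.00, 140.00).
ΣA = 46368.32 in²
ΣAx_c = (50000.00)(125.00) + (-3631.68)(101.00) = 5883200.21 in³
ΣAy_c = (50000.00)(100.00) + (-3631.68)(140.00) = 4491564.64 in³
x_c = 5883200.21 / 46368.32 = 126.88 in
y_c = 4491564.64 / 46368.32 = 96.87 in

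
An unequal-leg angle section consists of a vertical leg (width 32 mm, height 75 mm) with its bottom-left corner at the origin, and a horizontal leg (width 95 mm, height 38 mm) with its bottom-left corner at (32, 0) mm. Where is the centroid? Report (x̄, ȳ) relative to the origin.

vertical leg: A = 32 × 75 = 2400.00, centroid at (16.00, 37.50).
horizontal leg: A = 95 × 38 = 3610.00, centroid at (79.50, 19.00).
ΣA = 6010.00 mm², ΣAx̄ = 325395.00 mm³, ΣAȳ = 158590.00 mm³.
x̄ = 325395.00/6010.00 = 54.14 mm; ȳ = 158590.00/6010.00 = 26.39 mm.

x̄ = 54.14 mm, ȳ = 26.39 mm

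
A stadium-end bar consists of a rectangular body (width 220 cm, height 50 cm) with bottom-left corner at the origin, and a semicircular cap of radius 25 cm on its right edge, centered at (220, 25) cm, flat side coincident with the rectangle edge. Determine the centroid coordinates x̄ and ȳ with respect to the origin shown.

rectangular body: A = 220 × 50 = 11000.00, centroid at (110.00, 25.00).
semicircular end: A = ½π·25² = 981.75, centroid at (230.61, 25.00).
ΣA = 11981.75 cm², ΣAx̄ = 1436401.16 cm³, ΣAȳ = 299543.69 cm³.
x̄ = 1436401.16/11981.75 = 119.88 cm; ȳ = 299543.69/11981.75 = 25.00 cm.

x̄ = 119.88 cm, ȳ = 25.00 cm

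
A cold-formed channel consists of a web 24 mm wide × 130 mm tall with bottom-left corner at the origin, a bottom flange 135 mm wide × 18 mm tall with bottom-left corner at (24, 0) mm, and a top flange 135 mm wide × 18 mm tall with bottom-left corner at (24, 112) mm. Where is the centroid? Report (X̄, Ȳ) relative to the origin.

web: A = 24 × 130 = 3120.00, centroid at (12.00, 65.00).
bottom flange: A = 135 × 18 = 2430.00, centroid at (91.50, 9.00).
top flange: A = 135 × 18 = 2430.00, centroid at (91.50, 121.00).
ΣA = 7980.00 mm²
ΣAX̄ = (3120.00)(12.00) + (2430.00)(91.50) + (2430.00)(91.50) = 482130.00 mm³
ΣAȲ = (3120.00)(65.00) + (2430.00)(9.00) + (2430.00)(121.00) = 518700.00 mm³
X̄ = 482130.00 / 7980.00 = 60.42 mm
Ȳ = 518700.00 / 7980.00 = 65.00 mm

X̄ = 60.42 mm, Ȳ = 65.00 mm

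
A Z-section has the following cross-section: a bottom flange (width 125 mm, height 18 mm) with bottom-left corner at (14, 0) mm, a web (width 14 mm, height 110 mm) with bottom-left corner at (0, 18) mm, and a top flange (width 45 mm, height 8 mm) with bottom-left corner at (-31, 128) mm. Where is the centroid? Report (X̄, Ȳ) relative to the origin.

Part | A | x̄ᵢ | ȳᵢ | A·x̄ᵢ | A·ȳᵢ
bottom flange | 2250.00 | 76.50 | 9.00 | 172125.00 | 20250.00
web | 1540.00 | 7.00 | 73.00 | 10780.00 | 112420.00
top flange | 360.00 | -8.50 | 132.00 | -3060.00 | 47520.00
Σ | 4150.00 |  |  | 179845.00 | 180190.00
X̄ = 179845.00 / 4150.00 = 43.34 mm
Ȳ = 180190.00 / 4150.00 = 43.42 mm

X̄ = 43.34 mm, Ȳ = 43.42 mm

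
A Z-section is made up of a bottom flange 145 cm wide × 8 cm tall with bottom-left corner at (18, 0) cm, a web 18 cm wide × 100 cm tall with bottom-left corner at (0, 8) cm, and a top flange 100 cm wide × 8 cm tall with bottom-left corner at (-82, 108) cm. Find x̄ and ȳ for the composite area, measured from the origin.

x̄ = 25.42 cm, ȳ = 52.83 cm

bottom flange: A = 145 × 8 = 1160.00, centroid at (90.50, 4.00).
web: A = 18 × 100 = 1800.00, centroid at (9.00, 58.00).
top flange: A = 100 × 8 = 800.00, centroid at (-32.00, 112.00).
ΣA = 3760.00 cm², ΣAx̄ = 95580.00 cm³, ΣAȳ = 198640.00 cm³.
x̄ = 95580.00/3760.00 = 25.42 cm; ȳ = 198640.00/3760.00 = 52.83 cm.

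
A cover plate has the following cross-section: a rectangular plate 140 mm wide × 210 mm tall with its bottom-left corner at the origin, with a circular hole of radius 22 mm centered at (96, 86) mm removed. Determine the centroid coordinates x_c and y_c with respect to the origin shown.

x_c = 68.58 mm, y_c = 106.04 mm

Part | A | x̄ᵢ | ȳᵢ | A·x̄ᵢ | A·ȳᵢ
plate | 29400.00 | 70.00 | 105.00 | 2058000.00 | 3087000.00
hole | -1520.53 | 96.00 | 86.00 | -145970.96 | -130765.65
Σ | 27879.47 |  |  | 1912029.04 | 2956234.35
x_c = 1912029.04 / 27879.47 = 68.58 mm
y_c = 2956234.35 / 27879.47 = 106.04 mm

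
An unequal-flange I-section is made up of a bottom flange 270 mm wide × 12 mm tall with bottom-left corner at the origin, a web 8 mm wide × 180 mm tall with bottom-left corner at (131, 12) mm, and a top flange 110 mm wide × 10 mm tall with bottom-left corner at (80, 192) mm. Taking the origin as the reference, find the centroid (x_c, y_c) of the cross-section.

bottom flange: A = 270 × 12 = 3240.00, centroid at (135.00, 6.00).
web: A = 8 × 180 = 1440.00, centroid at (135.00, 102.00).
top flange: A = 110 × 10 = 1100.00, centroid at (135.00, 197.00).
ΣA = 5780.00 mm², ΣAx_c = 780300.00 mm³, ΣAy_c = 383020.00 mm³.
x_c = 780300.00/5780.00 = 135.00 mm; y_c = 383020.00/5780.00 = 66.27 mm.

x_c = 135.00 mm, y_c = 66.27 mm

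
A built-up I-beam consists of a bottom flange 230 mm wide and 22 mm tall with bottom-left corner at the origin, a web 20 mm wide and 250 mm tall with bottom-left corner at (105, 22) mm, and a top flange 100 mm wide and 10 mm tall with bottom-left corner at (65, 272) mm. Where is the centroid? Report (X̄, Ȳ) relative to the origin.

Part | A | x̄ᵢ | ȳᵢ | A·x̄ᵢ | A·ȳᵢ
bottom flange | 5060.00 | 115.00 | 11.00 | 581900.00 | 55660.00
web | 5000.00 | 115.00 | 147.00 | 575000.00 | 735000.00
top flange | 1000.00 | 115.00 | 277.00 | 115000.00 | 277000.00
Σ | 11060.00 |  |  | 1271900.00 | 1067660.00
X̄ = 1271900.00 / 11060.00 = 115.00 mm
Ȳ = 1067660.00 / 11060.00 = 96.53 mm

X̄ = 115.00 mm, Ȳ = 96.53 mm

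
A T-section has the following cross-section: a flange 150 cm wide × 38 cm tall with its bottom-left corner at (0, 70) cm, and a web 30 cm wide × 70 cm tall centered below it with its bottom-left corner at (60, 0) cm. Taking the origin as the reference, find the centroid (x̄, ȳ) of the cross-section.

web: A = 30 × 70 = 2100.00, centroid at (75.00, 35.00).
flange: A = 150 × 38 = 5700.00, centroid at (75.00, 89.00).
ΣA = 7800.00 cm²
ΣAx̄ = (2100.00)(75.00) + (5700.00)(75.00) = 585000.00 cm³
ΣAȳ = (2100.00)(35.00) + (5700.00)(89.00) = 580800.00 cm³
x̄ = 585000.00 / 7800.00 = 75.00 cm
ȳ = 580800.00 / 7800.00 = 74.46 cm

x̄ = 75.00 cm, ȳ = 74.46 cm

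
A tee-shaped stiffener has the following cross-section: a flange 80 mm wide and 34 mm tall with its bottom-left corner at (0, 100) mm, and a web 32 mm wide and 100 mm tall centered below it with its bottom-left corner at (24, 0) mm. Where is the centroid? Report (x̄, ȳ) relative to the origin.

web: A = 32 × 100 = 3200.00, centroid at (40.00, 50.00).
flange: A = 80 × 34 = 2720.00, centroid at (40.00, 117.00).
ΣA = 5920.00 mm²
ΣAx̄ = (3200.00)(40.00) + (2720.00)(40.00) = 236800.00 mm³
ΣAȳ = (3200.00)(50.00) + (2720.00)(117.00) = 478240.00 mm³
x̄ = 236800.00 / 5920.00 = 40.00 mm
ȳ = 478240.00 / 5920.00 = 80.78 mm

x̄ = 40.00 mm, ȳ = 80.78 mm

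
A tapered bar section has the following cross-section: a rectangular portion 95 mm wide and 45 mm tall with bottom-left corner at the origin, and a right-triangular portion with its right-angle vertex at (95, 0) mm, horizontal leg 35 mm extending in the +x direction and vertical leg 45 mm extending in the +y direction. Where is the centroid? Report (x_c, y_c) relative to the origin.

x_c = 56.70 mm, y_c = 21.33 mm

Part | A | x̄ᵢ | ȳᵢ | A·x̄ᵢ | A·ȳᵢ
rectangular portion | 4275.00 | 47.50 | 22.50 | 203062.50 | 96187.50
triangular portion | 787.50 | 106.67 | 15.00 | 84000.00 | 11812.50
Σ | 5062.50 |  |  | 287062.50 | 108000.00
x_c = 287062.50 / 5062.50 = 56.70 mm
y_c = 108000.00 / 5062.50 = 21.33 mm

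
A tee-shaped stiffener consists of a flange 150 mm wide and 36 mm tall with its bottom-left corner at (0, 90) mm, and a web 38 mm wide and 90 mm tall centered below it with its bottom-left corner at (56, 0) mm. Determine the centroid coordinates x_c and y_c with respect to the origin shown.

x_c = 75.00 mm, y_c = 83.57 mm

web: A = 38 × 90 = 3420.00, centroid at (75.00, 45.00).
flange: A = 150 × 36 = 5400.00, centroid at (75.00, 108.00).
ΣA = 8820.00 mm², ΣAx_c = 661500.00 mm³, ΣAy_c = 737100.00 mm³.
x_c = 661500.00/8820.00 = 75.00 mm; y_c = 737100.00/8820.00 = 83.57 mm.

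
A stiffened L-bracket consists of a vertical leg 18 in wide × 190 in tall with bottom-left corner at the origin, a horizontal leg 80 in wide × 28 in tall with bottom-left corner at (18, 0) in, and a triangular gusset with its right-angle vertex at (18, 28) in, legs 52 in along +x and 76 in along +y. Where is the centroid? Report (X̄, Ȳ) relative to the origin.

X̄ = 30.19 in, Ȳ = 60.46 in

vertical leg: A = 18 × 190 = 3420.00, centroid at (9.00, 95.00).
horizontal leg: A = 80 × 28 = 2240.00, centroid at (58.00, 14.00).
gusset: A = ½·52·76 = 1976.00, centroid at (35.33, 53.33).
ΣA = 7636.00 in², ΣAX̄ = 230518.67 in³, ΣAȲ = 461646.67 in³.
X̄ = 230518.67/7636.00 = 30.19 in; Ȳ = 461646.67/7636.00 = 60.46 in.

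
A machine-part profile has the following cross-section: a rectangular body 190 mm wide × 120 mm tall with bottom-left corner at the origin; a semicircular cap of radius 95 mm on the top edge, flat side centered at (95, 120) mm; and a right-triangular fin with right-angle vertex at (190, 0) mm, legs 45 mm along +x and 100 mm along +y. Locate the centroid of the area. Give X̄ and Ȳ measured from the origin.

X̄ = 101.31 mm, Ȳ = 94.73 mm

Part | A | x̄ᵢ | ȳᵢ | A·x̄ᵢ | A·ȳᵢ
rectangular body | 22800.00 | 95.00 | 60.00 | 2166000.00 | 1368000.00
semicircular top | 14176.44 | 95.00 | 160.32 | 1346761.50 | 2272755.76
triangular fin | 2250.00 | 205.00 | 33.33 | 461250.00 | 75000.00
Σ | 39226.44 |  |  | 3974011.50 | 3715755.76
X̄ = 3974011.50 / 39226.44 = 101.31 mm
Ȳ = 3715755.76 / 39226.44 = 94.73 mm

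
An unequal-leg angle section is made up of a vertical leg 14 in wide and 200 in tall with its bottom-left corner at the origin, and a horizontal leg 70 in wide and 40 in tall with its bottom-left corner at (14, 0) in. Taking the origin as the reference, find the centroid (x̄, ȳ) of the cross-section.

vertical leg: A = 14 × 200 = 2800.00, centroid at (7.00, 100.00).
horizontal leg: A = 70 × 40 = 2800.00, centroid at (49.00, 20.00).
ΣA = 5600.00 in²
ΣAx̄ = (2800.00)(7.00) + (2800.00)(49.00) = 156800.00 in³
ΣAȳ = (2800.00)(100.00) + (2800.00)(20.00) = 336000.00 in³
x̄ = 156800.00 / 5600.00 = 28.00 in
ȳ = 336000.00 / 5600.00 = 60.00 in

x̄ = 28.00 in, ȳ = 60.00 in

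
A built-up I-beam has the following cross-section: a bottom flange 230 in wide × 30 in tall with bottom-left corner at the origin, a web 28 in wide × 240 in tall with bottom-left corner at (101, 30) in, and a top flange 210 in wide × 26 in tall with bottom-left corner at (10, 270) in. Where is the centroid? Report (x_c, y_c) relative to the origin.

Part | A | x̄ᵢ | ȳᵢ | A·x̄ᵢ | A·ȳᵢ
bottom flange | 6900.00 | 115.00 | 15.00 | 793500.00 | 103500.00
web | 6720.00 | 115.00 | 150.00 | 772800.00 | 1008000.00
top flange | 5460.00 | 115.00 | 283.00 | 627900.00 | 1545180.00
Σ | 19080.00 |  |  | 2194200.00 | 2656680.00
x_c = 2194200.00 / 19080.00 = 115.00 in
y_c = 2656680.00 / 19080.00 = 139.24 in

x_c = 115.00 in, y_c = 139.24 in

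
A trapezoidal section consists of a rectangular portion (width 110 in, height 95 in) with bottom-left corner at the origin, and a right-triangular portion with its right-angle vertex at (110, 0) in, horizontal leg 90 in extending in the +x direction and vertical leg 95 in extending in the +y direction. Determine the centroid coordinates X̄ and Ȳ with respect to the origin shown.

X̄ = 79.68 in, Ȳ = 42.90 in

Part | A | x̄ᵢ | ȳᵢ | A·x̄ᵢ | A·ȳᵢ
rectangular portion | 10450.00 | 55.00 | 47.50 | 574750.00 | 496375.00
triangular portion | 4275.00 | 140.00 | 31.67 | 598500.00 | 135375.00
Σ | 14725.00 |  |  | 1173250.00 | 631750.00
X̄ = 1173250.00 / 14725.00 = 79.68 in
Ȳ = 631750.00 / 14725.00 = 42.90 in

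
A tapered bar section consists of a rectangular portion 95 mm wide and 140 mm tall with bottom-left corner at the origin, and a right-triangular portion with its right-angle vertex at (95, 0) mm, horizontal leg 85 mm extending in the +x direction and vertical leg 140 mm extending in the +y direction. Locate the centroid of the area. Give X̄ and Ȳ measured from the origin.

rectangular portion: A = 95 × 140 = 13300.00, centroid at (47.50, 70.00).
triangular portion: A = ½·85·140 = 5950.00, centroid at (123.33, 46.67).
ΣA = 19250.00 mm², ΣAX̄ = 1365583.33 mm³, ΣAȲ = 1208666.67 mm³.
X̄ = 1365583.33/19250.00 = 70.94 mm; Ȳ = 1208666.67/19250.00 = 62.79 mm.

X̄ = 70.94 mm, Ȳ = 62.79 mm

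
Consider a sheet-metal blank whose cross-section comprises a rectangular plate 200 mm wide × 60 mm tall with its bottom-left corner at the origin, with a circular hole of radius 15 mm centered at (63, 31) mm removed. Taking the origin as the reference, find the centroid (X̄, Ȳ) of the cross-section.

X̄ = 102.32 mm, Ȳ = 29.94 mm

Part | A | x̄ᵢ | ȳᵢ | A·x̄ᵢ | A·ȳᵢ
plate | 12000.00 | 100.00 | 30.00 | 1200000.00 | 360000.00
hole | -706.86 | 63.00 | 31.00 | -44532.08 | -21912.61
Σ | 11293.14 |  |  | 1155467.92 | 338087.39
X̄ = 1155467.92 / 11293.14 = 102.32 mm
Ȳ = 338087.39 / 11293.14 = 29.94 mm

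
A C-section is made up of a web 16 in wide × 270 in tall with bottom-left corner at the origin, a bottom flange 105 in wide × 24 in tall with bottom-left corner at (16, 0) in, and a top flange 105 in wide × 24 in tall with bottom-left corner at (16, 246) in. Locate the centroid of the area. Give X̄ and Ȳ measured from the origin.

X̄ = 40.58 in, Ȳ = 135.00 in

web: A = 16 × 270 = 4320.00, centroid at (8.00, 135.00).
bottom flange: A = 105 × 24 = 2520.00, centroid at (68.50, 12.00).
top flange: A = 105 × 24 = 2520.00, centroid at (68.50, 258.00).
ΣA = 9360.00 in²
ΣAX̄ = (4320.00)(8.00) + (2520.00)(68.50) + (2520.00)(68.50) = 379800.00 in³
ΣAȲ = (4320.00)(135.00) + (2520.00)(12.00) + (2520.00)(258.00) = 1263600.00 in³
X̄ = 379800.00 / 9360.00 = 40.58 in
Ȳ = 1263600.00 / 9360.00 = 135.00 in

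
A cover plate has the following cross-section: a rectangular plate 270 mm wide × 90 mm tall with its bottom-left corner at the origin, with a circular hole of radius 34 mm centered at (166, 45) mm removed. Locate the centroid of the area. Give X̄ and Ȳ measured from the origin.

X̄ = 129.55 mm, Ȳ = 45.00 mm

plate: A = 270 × 90 = 24300.00, centroid at (135.00, 45.00).
hole: A = −π·34² = -3631.68, centroid at (166.00, 45.00).
ΣA = 20668.32 mm², ΣAX̄ = 2677640.94 mm³, ΣAȲ = 930074.35 mm³.
X̄ = 2677640.94/20668.32 = 129.55 mm; Ȳ = 930074.35/20668.32 = 45.00 mm.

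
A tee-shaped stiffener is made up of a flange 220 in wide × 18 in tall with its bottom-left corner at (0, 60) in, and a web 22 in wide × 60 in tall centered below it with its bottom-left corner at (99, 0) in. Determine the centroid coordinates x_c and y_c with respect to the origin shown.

web: A = 22 × 60 = 1320.00, centroid at (110.00, 30.00).
flange: A = 220 × 18 = 3960.00, centroid at (110.00, 69.00).
ΣA = 5280.00 in²
ΣAx_c = (1320.00)(110.00) + (3960.00)(110.00) = 580800.00 in³
ΣAy_c = (1320.00)(30.00) + (3960.00)(69.00) = 312840.00 in³
x_c = 580800.00 / 5280.00 = 110.00 in
y_c = 312840.00 / 5280.00 = 59.25 in

x_c = 110.00 in, y_c = 59.25 in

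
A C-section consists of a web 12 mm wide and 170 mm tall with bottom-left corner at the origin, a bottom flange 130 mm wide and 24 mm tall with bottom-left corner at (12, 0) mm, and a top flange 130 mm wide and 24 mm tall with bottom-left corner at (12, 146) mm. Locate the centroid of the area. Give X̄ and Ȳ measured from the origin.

X̄ = 59.51 mm, Ȳ = 85.00 mm

Part | A | x̄ᵢ | ȳᵢ | A·x̄ᵢ | A·ȳᵢ
web | 2040.00 | 6.00 | 85.00 | 12240.00 | 173400.00
bottom flange | 3120.00 | 77.00 | 12.00 | 240240.00 | 37440.00
top flange | 3120.00 | 77.00 | 158.00 | 240240.00 | 492960.00
Σ | 8280.00 |  |  | 492720.00 | 703800.00
X̄ = 492720.00 / 8280.00 = 59.51 mm
Ȳ = 703800.00 / 8280.00 = 85.00 mm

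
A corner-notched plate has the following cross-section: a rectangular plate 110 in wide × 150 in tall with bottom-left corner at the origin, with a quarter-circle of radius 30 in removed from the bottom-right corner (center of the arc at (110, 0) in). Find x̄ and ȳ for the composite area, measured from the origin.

plate: A = 110 × 150 = 16500.00, centroid at (55.00, 75.00).
removed quarter-circle: A = −¼π·30² = -706.86, centroid at (97.27, 12.73).
ΣA = 15793.14 in², ΣAx̄ = 838745.58 in³, ΣAȳ = 1228500.00 in³.
x̄ = 838745.58/15793.14 = 53.11 in; ȳ = 1228500.00/15793.14 = 77.79 in.

x̄ = 53.11 in, ȳ = 77.79 in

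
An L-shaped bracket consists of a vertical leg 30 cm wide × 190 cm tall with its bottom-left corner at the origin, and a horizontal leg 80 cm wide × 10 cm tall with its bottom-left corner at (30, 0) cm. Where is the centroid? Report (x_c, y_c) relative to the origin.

vertical leg: A = 30 × 190 = 5700.00, centroid at (15.00, 95.00).
horizontal leg: A = 80 × 10 = 800.00, centroid at (70.00, 5.00).
ΣA = 6500.00 cm²
ΣAx_c = (5700.00)(15.00) + (800.00)(70.00) = 141500.00 cm³
ΣAy_c = (5700.00)(95.00) + (800.00)(5.00) = 545500.00 cm³
x_c = 141500.00 / 6500.00 = 21.77 cm
y_c = 545500.00 / 6500.00 = 83.92 cm

x_c = 21.77 cm, y_c = 83.92 cm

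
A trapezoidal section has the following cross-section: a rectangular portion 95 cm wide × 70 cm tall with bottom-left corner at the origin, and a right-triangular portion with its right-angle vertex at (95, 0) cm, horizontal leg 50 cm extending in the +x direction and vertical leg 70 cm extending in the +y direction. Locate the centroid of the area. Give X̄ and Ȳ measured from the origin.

Part | A | x̄ᵢ | ȳᵢ | A·x̄ᵢ | A·ȳᵢ
rectangular portion | 6650.00 | 47.50 | 35.00 | 315875.00 | 232750.00
triangular portion | 1750.00 | 111.67 | 23.33 | 195416.67 | 40833.33
Σ | 8400.00 |  |  | 511291.67 | 273583.33
X̄ = 511291.67 / 8400.00 = 60.87 cm
Ȳ = 273583.33 / 8400.00 = 32.57 cm

X̄ = 60.87 cm, Ȳ = 32.57 cm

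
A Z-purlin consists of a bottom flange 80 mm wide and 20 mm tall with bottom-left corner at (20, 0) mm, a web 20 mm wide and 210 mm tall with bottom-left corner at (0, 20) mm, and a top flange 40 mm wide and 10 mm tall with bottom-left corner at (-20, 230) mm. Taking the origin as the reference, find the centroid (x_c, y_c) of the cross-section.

bottom flange: A = 80 × 20 = 1600.00, centroid at (60.00, 10.00).
web: A = 20 × 210 = 4200.00, centroid at (10.00, 125.00).
top flange: A = 40 × 10 = 400.00, centroid at (0.00, 235.00).
ΣA = 6200.00 mm²
ΣAx_c = (1600.00)(60.00) + (4200.00)(10.00) + (400.00)(0.00) = 138000.00 mm³
ΣAy_c = (1600.00)(10.00) + (4200.00)(125.00) + (400.00)(235.00) = 635000.00 mm³
x_c = 138000.00 / 6200.00 = 22.26 mm
y_c = 635000.00 / 6200.00 = 102.42 mm

x_c = 22.26 mm, y_c = 102.42 mm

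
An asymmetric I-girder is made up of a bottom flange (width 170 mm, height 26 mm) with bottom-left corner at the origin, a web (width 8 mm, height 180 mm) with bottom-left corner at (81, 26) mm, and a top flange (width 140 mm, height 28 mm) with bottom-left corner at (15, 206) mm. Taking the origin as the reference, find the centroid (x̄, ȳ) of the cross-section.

x̄ = 85.00 mm, ȳ = 111.13 mm

Part | A | x̄ᵢ | ȳᵢ | A·x̄ᵢ | A·ȳᵢ
bottom flange | 4420.00 | 85.00 | 13.00 | 375700.00 | 57460.00
web | 1440.00 | 85.00 | 116.00 | 122400.00 | 167040.00
top flange | 3920.00 | 85.00 | 220.00 | 333200.00 | 862400.00
Σ | 9780.00 |  |  | 831300.00 | 1086900.00
x̄ = 831300.00 / 9780.00 = 85.00 mm
ȳ = 1086900.00 / 9780.00 = 111.13 mm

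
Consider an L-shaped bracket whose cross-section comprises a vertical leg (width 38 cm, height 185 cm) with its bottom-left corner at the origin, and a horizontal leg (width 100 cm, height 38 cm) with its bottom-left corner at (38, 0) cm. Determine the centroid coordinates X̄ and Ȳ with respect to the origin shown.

X̄ = 43.21 cm, Ȳ = 66.71 cm

Part | A | x̄ᵢ | ȳᵢ | A·x̄ᵢ | A·ȳᵢ
vertical leg | 7030.00 | 19.00 | 92.50 | 133570.00 | 650275.00
horizontal leg | 3800.00 | 88.00 | 19.00 | 334400.00 | 72200.00
Σ | 10830.00 |  |  | 467970.00 | 722475.00
X̄ = 467970.00 / 10830.00 = 43.21 cm
Ȳ = 722475.00 / 10830.00 = 66.71 cm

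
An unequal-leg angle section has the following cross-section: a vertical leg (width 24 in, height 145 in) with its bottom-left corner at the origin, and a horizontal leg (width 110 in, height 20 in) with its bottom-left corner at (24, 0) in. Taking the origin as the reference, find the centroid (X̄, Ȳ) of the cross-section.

vertical leg: A = 24 × 145 = 3480.00, centroid at (12.00, 72.50).
horizontal leg: A = 110 × 20 = 2200.00, centroid at (79.00, 10.00).
ΣA = 5680.00 in²
ΣAX̄ = (3480.00)(12.00) + (2200.00)(79.00) = 215560.00 in³
ΣAȲ = (3480.00)(72.50) + (2200.00)(10.00) = 274300.00 in³
X̄ = 215560.00 / 5680.00 = 37.95 in
Ȳ = 274300.00 / 5680.00 = 48.29 in

X̄ = 37.95 in, Ȳ = 48.29 in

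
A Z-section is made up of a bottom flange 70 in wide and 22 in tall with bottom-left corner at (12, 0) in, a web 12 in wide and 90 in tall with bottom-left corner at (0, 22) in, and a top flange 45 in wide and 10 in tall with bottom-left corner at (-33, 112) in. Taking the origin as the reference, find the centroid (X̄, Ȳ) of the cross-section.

bottom flange: A = 70 × 22 = 1540.00, centroid at (47.00, 11.00).
web: A = 12 × 90 = 1080.00, centroid at (6.00, 67.00).
top flange: A = 45 × 10 = 450.00, centroid at (-10.50, 117.00).
ΣA = 3070.00 in², ΣAX̄ = 74135.00 in³, ΣAȲ = 141950.00 in³.
X̄ = 74135.00/3070.00 = 24.15 in; Ȳ = 141950.00/3070.00 = 46.24 in.

X̄ = 24.15 in, Ȳ = 46.24 in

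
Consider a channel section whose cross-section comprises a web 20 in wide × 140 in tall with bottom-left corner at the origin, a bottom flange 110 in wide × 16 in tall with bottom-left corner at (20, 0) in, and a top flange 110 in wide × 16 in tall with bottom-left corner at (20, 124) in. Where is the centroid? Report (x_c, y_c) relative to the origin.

web: A = 20 × 140 = 2800.00, centroid at (10.00, 70.00).
bottom flange: A = 110 × 16 = 1760.00, centroid at (75.00, 8.00).
top flange: A = 110 × 16 = 1760.00, centroid at (75.00, 132.00).
ΣA = 6320.00 in², ΣAx_c = 292000.00 in³, ΣAy_c = 442400.00 in³.
x_c = 292000.00/6320.00 = 46.20 in; y_c = 442400.00/6320.00 = 70.00 in.

x_c = 46.20 in, y_c = 70.00 in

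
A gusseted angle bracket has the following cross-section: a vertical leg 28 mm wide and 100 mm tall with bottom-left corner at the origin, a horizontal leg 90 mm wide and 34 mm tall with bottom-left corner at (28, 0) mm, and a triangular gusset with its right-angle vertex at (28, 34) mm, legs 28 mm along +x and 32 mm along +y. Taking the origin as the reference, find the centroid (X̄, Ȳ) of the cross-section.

vertical leg: A = 28 × 100 = 2800.00, centroid at (14.00, 50.00).
horizontal leg: A = 90 × 34 = 3060.00, centroid at (73.00, 17.00).
gusset: A = ½·28·32 = 448.00, centroid at (37.33, 44.67).
ΣA = 6308.00 mm²
ΣAX̄ = (2800.00)(14.00) + (3060.00)(73.00) + (448.00)(37.33) = 279305.33 mm³
ΣAȲ = (2800.00)(50.00) + (3060.00)(17.00) + (448.00)(44.67) = 212030.67 mm³
X̄ = 279305.33 / 6308.00 = 44.28 mm
Ȳ = 212030.67 / 6308.00 = 33.61 mm

X̄ = 44.28 mm, Ȳ = 33.61 mm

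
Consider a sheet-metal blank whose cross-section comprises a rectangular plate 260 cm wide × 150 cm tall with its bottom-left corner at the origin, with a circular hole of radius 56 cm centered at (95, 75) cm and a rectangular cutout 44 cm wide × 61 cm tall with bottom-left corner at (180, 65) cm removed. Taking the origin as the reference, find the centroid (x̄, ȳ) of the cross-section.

plate: A = 260 × 150 = 39000.00, centroid at (130.00, 75.00).
hole 1: A = −π·56² = -9852.03, centroid at (95.00, 75.00).
hole 2: A = −(44 × 61) = -2684.00, centroid at (202.00, 95.50).
ΣA = 26463.97 cm²
ΣAx̄ = (39000.00)(130.00) + (-9852.03)(95.00) + (-2684.00)(202.00) = 3591888.72 cm³
ΣAȳ = (39000.00)(75.00) + (-9852.03)(75.00) + (-2684.00)(95.50) = 1929775.41 cm³
x̄ = 3591888.72 / 26463.97 = 135.73 cm
ȳ = 1929775.41 / 26463.97 = 72.92 cm

x̄ = 135.73 cm, ȳ = 72.92 cm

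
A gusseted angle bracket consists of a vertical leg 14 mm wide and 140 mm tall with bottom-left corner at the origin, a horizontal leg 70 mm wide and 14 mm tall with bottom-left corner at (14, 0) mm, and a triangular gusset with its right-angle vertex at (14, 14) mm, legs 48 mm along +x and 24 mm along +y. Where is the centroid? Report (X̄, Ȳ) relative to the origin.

vertical leg: A = 14 × 140 = 1960.00, centroid at (7.00, 70.00).
horizontal leg: A = 70 × 14 = 980.00, centroid at (49.00, 7.00).
gusset: A = ½·48·24 = 576.00, centroid at (30.00, 22.00).
ΣA = 3516.00 mm², ΣAX̄ = 79020.00 mm³, ΣAȲ = 156732.00 mm³.
X̄ = 79020.00/3516.00 = 22.47 mm; Ȳ = 156732.00/3516.00 = 44.58 mm.

X̄ = 22.47 mm, Ȳ = 44.58 mm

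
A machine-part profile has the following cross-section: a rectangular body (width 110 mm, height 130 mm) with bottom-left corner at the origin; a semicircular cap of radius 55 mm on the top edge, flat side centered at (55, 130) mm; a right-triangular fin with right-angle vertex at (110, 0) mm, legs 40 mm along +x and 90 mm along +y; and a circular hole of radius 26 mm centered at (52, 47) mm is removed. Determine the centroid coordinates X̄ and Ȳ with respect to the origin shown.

Part | A | x̄ᵢ | ȳᵢ | A·x̄ᵢ | A·ȳᵢ
rectangular body | 14300.00 | 55.00 | 65.00 | 786500.00 | 929500.00
semicircular top | 4751.66 | 55.00 | 153.34 | 261341.24 | 728632.32
triangular fin | 1800.00 | 123.33 | 30.00 | 222000.00 | 54000.00
hole | -2123.72 | 52.00 | 47.00 | -110433.26 | -99814.68
Σ | 18727.94 |  |  | 1159407.97 | 1612317.64
X̄ = 1159407.97 / 18727.94 = 61.91 mm
Ȳ = 1612317.64 / 18727.94 = 86.09 mm

X̄ = 61.91 mm, Ȳ = 86.09 mm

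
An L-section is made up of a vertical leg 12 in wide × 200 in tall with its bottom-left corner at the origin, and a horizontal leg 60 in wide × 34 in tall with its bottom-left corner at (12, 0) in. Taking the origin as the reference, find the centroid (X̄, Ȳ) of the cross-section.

X̄ = 22.54 in, Ȳ = 61.86 in

Part | A | x̄ᵢ | ȳᵢ | A·x̄ᵢ | A·ȳᵢ
vertical leg | 2400.00 | 6.00 | 100.00 | 14400.00 | 240000.00
horizontal leg | 2040.00 | 42.00 | 17.00 | 85680.00 | 34680.00
Σ | 4440.00 |  |  | 100080.00 | 274680.00
X̄ = 100080.00 / 4440.00 = 22.54 in
Ȳ = 274680.00 / 4440.00 = 61.86 in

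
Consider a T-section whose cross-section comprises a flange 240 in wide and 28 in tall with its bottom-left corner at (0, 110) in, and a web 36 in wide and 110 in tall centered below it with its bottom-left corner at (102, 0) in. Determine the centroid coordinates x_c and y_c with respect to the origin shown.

x_c = 120.00 in, y_c = 98.42 in

Part | A | x̄ᵢ | ȳᵢ | A·x̄ᵢ | A·ȳᵢ
web | 3960.00 | 120.00 | 55.00 | 475200.00 | 217800.00
flange | 6720.00 | 120.00 | 124.00 | 806400.00 | 833280.00
Σ | 10680.00 |  |  | 1281600.00 | 1051080.00
x_c = 1281600.00 / 10680.00 = 120.00 in
y_c = 1051080.00 / 10680.00 = 98.42 in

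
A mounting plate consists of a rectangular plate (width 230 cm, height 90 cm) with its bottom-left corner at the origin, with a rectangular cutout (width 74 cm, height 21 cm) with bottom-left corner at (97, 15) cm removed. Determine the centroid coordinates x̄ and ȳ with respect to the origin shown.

plate: A = 230 × 90 = 20700.00, centroid at (115.00, 45.00).
hole: A = −(74 × 21) = -1554.00, centroid at (134.00, 25.50).
ΣA = 19146.00 cm²
ΣAx̄ = (20700.00)(115.00) + (-1554.00)(134.00) = 2172264.00 cm³
ΣAȳ = (20700.00)(45.00) + (-1554.00)(25.50) = 891873.00 cm³
x̄ = 2172264.00 / 19146.00 = 113.46 cm
ȳ = 891873.00 / 19146.00 = 46.58 cm

x̄ = 113.46 cm, ȳ = 46.58 cm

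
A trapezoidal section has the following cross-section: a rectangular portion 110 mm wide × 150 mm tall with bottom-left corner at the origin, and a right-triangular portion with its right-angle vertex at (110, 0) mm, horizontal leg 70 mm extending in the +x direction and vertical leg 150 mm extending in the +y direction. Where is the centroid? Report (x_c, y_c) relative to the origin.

x_c = 73.91 mm, y_c = 68.97 mm

Part | A | x̄ᵢ | ȳᵢ | A·x̄ᵢ | A·ȳᵢ
rectangular portion | 16500.00 | 55.00 | 75.00 | 907500.00 | 1237500.00
triangular portion | 5250.00 | 133.33 | 50.00 | 700000.00 | 262500.00
Σ | 21750.00 |  |  | 1607500.00 | 1500000.00
x_c = 1607500.00 / 21750.00 = 73.91 mm
y_c = 1500000.00 / 21750.00 = 68.97 mm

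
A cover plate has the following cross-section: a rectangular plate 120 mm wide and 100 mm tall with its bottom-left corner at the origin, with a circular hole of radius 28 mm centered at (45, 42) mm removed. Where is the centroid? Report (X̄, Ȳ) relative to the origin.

X̄ = 63.87 mm, Ȳ = 52.07 mm

Part | A | x̄ᵢ | ȳᵢ | A·x̄ᵢ | A·ȳᵢ
plate | 12000.00 | 60.00 | 50.00 | 720000.00 | 600000.00
hole | -2463.01 | 45.00 | 42.00 | -110835.39 | -103446.36
Σ | 9536.99 |  |  | 609164.61 | 496553.64
X̄ = 609164.61 / 9536.99 = 63.87 mm
Ȳ = 496553.64 / 9536.99 = 52.07 mm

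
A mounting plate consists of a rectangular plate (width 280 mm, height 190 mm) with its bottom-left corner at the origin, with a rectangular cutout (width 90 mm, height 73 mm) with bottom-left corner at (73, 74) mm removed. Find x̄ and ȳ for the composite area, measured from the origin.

x̄ = 143.10 mm, ȳ = 92.82 mm

plate: A = 280 × 190 = 53200.00, centroid at (140.00, 95.00).
hole: A = −(90 × 73) = -6570.00, centroid at (118.00, 110.50).
ΣA = 46630.00 mm², ΣAx̄ = 6672740.00 mm³, ΣAȳ = 4328015.00 mm³.
x̄ = 6672740.00/46630.00 = 143.10 mm; ȳ = 4328015.00/46630.00 = 92.82 mm.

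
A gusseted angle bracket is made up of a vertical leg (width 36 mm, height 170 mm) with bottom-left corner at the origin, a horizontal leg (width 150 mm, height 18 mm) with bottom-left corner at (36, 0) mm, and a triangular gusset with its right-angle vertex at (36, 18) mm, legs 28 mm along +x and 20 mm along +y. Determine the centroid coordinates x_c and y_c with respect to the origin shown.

vertical leg: A = 36 × 170 = 6120.00, centroid at (18.00, 85.00).
horizontal leg: A = 150 × 18 = 2700.00, centroid at (111.00, 9.00).
gusset: A = ½·28·20 = 280.00, centroid at (45.33, 24.67).
ΣA = 9100.00 mm²
ΣAx_c = (6120.00)(18.00) + (2700.00)(111.00) + (280.00)(45.33) = 422553.33 mm³
ΣAy_c = (6120.00)(85.00) + (2700.00)(9.00) + (280.00)(24.67) = 551406.67 mm³
x_c = 422553.33 / 9100.00 = 46.43 mm
y_c = 551406.67 / 9100.00 = 60.59 mm

x_c = 46.43 mm, y_c = 60.59 mm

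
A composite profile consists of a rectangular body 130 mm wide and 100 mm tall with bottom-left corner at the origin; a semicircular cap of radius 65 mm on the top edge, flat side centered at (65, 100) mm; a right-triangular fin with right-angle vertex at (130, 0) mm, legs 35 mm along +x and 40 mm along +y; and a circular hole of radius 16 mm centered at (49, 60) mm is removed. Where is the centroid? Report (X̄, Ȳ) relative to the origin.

X̄ = 68.41 mm, Ȳ = 74.64 mm

rectangular body: A = 130 × 100 = 13000.00, centroid at (65.00, 50.00).
semicircular top: A = ½π·65² = 6636.61, centroid at (65.00, 127.59).
triangular fin: A = ½·35·40 = 700.00, centroid at (141.67, 13.33).
hole: A = −π·16² = -804.25, centroid at (49.00, 60.00).
ΣA = 19532.37 mm²
ΣAX̄ = (13000.00)(65.00) + (6636.61)(65.00) + (700.00)(141.67) + (-804.25)(49.00) = 1336138.47 mm³
ΣAȲ = (13000.00)(50.00) + (6636.61)(127.59) + (700.00)(13.33) + (-804.25)(60.00) = 1457823.25 mm³
X̄ = 1336138.47 / 19532.37 = 68.41 mm
Ȳ = 1457823.25 / 19532.37 = 74.64 mm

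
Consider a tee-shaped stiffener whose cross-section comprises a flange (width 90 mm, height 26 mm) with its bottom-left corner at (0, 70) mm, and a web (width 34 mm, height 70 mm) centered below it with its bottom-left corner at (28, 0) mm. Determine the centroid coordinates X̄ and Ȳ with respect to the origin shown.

Part | A | x̄ᵢ | ȳᵢ | A·x̄ᵢ | A·ȳᵢ
web | 2380.00 | 45.00 | 35.00 | 107100.00 | 83300.00
flange | 2340.00 | 45.00 | 83.00 | 105300.00 | 194220.00
Σ | 4720.00 |  |  | 212400.00 | 277520.00
X̄ = 212400.00 / 4720.00 = 45.00 mm
Ȳ = 277520.00 / 4720.00 = 58.80 mm

X̄ = 45.00 mm, Ȳ = 58.80 mm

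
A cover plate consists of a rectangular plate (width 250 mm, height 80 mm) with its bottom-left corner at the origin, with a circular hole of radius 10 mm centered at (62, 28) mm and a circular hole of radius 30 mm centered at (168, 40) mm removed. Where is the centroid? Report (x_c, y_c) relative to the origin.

plate: A = 250 × 80 = 20000.00, centroid at (125.00, 40.00).
hole 1: A = −π·10² = -314.16, centroid at (62.00, 28.00).
hole 2: A = −π·30² = -2827.43, centroid at (168.00, 40.00).
ΣA = 16858.41 mm²
ΣAx_c = (20000.00)(125.00) + (-314.16)(62.00) + (-2827.43)(168.00) = 2005513.32 mm³
ΣAy_c = (20000.00)(40.00) + (-314.16)(28.00) + (-2827.43)(40.00) = 678106.21 mm³
x_c = 2005513.32 / 16858.41 = 118.96 mm
y_c = 678106.21 / 16858.41 = 40.22 mm

x_c = 118.96 mm, y_c = 40.22 mm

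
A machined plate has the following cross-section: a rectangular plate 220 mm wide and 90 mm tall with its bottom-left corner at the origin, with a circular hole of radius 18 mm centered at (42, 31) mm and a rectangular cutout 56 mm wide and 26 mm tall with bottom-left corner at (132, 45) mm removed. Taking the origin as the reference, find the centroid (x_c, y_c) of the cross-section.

x_c = 109.79 mm, y_c = 44.73 mm

plate: A = 220 × 90 = 19800.00, centroid at (110.00, 45.00).
hole 1: A = −π·18² = -1017.88, centroid at (42.00, 31.00).
hole 2: A = −(56 × 26) = -1456.00, centroid at (160.00, 58.00).
ΣA = 17326.12 mm², ΣAx_c = 1902289.21 mm³, ΣAy_c = 774997.84 mm³.
x_c = 1902289.21/17326.12 = 109.79 mm; y_c = 774997.84/17326.12 = 44.73 mm.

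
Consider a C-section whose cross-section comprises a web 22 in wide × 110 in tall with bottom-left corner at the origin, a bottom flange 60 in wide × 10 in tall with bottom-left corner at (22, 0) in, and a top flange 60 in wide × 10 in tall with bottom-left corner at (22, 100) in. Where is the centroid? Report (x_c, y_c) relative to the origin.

web: A = 22 × 110 = 2420.00, centroid at (11.00, 55.00).
bottom flange: A = 60 × 10 = 600.00, centroid at (52.00, 5.00).
top flange: A = 60 × 10 = 600.00, centroid at (52.00, 105.00).
ΣA = 3620.00 in²
ΣAx_c = (2420.00)(11.00) + (600.00)(52.00) + (600.00)(52.00) = 89020.00 in³
ΣAy_c = (2420.00)(55.00) + (600.00)(5.00) + (600.00)(105.00) = 199100.00 in³
x_c = 89020.00 / 3620.00 = 24.59 in
y_c = 199100.00 / 3620.00 = 55.00 in

x_c = 24.59 in, y_c = 55.00 in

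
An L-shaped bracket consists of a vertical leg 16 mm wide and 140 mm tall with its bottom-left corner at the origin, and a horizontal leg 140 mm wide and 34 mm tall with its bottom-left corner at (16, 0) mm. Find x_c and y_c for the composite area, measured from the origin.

vertical leg: A = 16 × 140 = 2240.00, centroid at (8.00, 70.00).
horizontal leg: A = 140 × 34 = 4760.00, centroid at (86.00, 17.00).
ΣA = 7000.00 mm²
ΣAx_c = (2240.00)(8.00) + (4760.00)(86.00) = 427280.00 mm³
ΣAy_c = (2240.00)(70.00) + (4760.00)(17.00) = 237720.00 mm³
x_c = 427280.00 / 7000.00 = 61.04 mm
y_c = 237720.00 / 7000.00 = 33.96 mm

x_c = 61.04 mm, y_c = 33.96 mm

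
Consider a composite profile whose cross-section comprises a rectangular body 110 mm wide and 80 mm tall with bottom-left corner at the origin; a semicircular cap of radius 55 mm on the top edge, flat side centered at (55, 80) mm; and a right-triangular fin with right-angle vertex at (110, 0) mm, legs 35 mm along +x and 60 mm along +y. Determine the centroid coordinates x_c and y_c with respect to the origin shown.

x_c = 59.79 mm, y_c = 59.17 mm

Part | A | x̄ᵢ | ȳᵢ | A·x̄ᵢ | A·ȳᵢ
rectangular body | 8800.00 | 55.00 | 40.00 | 484000.00 | 352000.00
semicircular top | 4751.66 | 55.00 | 103.34 | 261341.24 | 491049.38
triangular fin | 1050.00 | 121.67 | 20.00 | 127750.00 | 21000.00
Σ | 14601.66 |  |  | 873091.24 | 864049.38
x_c = 873091.24 / 14601.66 = 59.79 mm
y_c = 864049.38 / 14601.66 = 59.17 mm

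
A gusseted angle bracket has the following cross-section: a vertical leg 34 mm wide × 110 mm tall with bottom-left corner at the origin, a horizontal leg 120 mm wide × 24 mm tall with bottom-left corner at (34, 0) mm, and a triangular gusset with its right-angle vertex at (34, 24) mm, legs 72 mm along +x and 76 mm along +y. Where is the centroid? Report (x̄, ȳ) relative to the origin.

vertical leg: A = 34 × 110 = 3740.00, centroid at (17.00, 55.00).
horizontal leg: A = 120 × 24 = 2880.00, centroid at (94.00, 12.00).
gusset: A = ½·72·76 = 2736.00, centroid at (58.00, 49.33).
ΣA = 9356.00 mm², ΣAx̄ = 492988.00 mm³, ΣAȳ = 375236.00 mm³.
x̄ = 492988.00/9356.00 = 52.69 mm; ȳ = 375236.00/9356.00 = 40.11 mm.

x̄ = 52.69 mm, ȳ = 40.11 mm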